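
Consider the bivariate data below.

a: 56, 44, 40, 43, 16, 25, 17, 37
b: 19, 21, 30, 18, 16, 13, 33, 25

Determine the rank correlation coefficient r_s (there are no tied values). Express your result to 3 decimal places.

Rank a: 8, 7, 5, 6, 1, 3, 2, 4
Rank b: 4, 5, 7, 3, 2, 1, 8, 6
d = rank(a) − rank(b): 4, 2, -2, 3, -1, 2, -6, -2; Σd² = 78
ρ = 1 − 6Σd² / [n(n²−1)] = 1 − 6×78 / (8×63) = 1 − 468/504 ≈ 0.071

0.071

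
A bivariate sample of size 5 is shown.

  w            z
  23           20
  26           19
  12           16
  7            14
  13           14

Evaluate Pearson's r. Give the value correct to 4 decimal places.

0.9130

n = 5, Σw = 81, Σz = 83, Σw² = 1567, Σz² = 1409, Σwz = 1426
nΣwz − ΣwΣz = 7130 − 6723 = 407
nΣw² − (Σw)² = 7835 − 6561 = 1274; nΣz² − (Σz)² = 7045 − 6889 = 156
r = 407 / √(1274 × 156) = 407 / 445.8071 ≈ 0.9130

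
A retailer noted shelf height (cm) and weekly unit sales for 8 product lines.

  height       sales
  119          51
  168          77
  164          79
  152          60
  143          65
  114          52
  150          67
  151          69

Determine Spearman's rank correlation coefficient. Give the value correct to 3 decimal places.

0.810

Rank height: 2, 8, 7, 6, 3, 1, 4, 5
Rank sales: 1, 7, 8, 3, 4, 2, 5, 6
d = rank(height) − rank(sales): 1, 1, -1, 3, -1, -1, -1, -1; Σd² = 16
ρ = 1 − 6Σd² / [n(n²−1)] = 1 − 6×16 / (8×63) = 1 − 96/504 ≈ 0.810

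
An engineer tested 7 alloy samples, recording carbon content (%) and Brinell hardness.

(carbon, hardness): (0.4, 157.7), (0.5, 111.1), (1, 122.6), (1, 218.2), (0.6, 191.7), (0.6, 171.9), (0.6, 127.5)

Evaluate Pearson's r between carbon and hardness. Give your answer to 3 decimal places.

n = 7, Σx = 4.7, Σy = 1100.7, Σx² = 3.49, Σy² = 182409.25, Σxy = 754.09
nΣxy − ΣxΣy = 5278.63 − 5173.29 = 105.34
nΣx² − (Σx)² = 24.43 − 22.09 = 2.34; nΣy² − (Σy)² = 1276864.75 − 1211540.49 = 65324.26
r = 105.34 / √(2.34 × 65324.26) = 105.34 / 390.9716 ≈ 0.269

0.269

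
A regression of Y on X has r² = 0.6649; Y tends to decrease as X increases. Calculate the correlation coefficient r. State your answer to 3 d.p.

-0.815

|r| = √0.6649 = 0.815
The association is negative, so r = −0.815.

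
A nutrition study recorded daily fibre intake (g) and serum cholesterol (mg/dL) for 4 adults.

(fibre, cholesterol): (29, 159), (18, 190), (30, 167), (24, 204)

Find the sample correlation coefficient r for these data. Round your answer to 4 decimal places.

-0.7113

n = 4, Σx = 101, Σy = 720, Σx² = 2641, Σy² = 130886, Σxy = 17937
nΣxy − ΣxΣy = 71748 − 72720 = -972
nΣx² − (Σx)² = 10564 − 10201 = 363; nΣy² − (Σy)² = 523544 − 518400 = 5144
r = -972 / √(363 × 5144) = -972 / 1366.4816 ≈ -0.7113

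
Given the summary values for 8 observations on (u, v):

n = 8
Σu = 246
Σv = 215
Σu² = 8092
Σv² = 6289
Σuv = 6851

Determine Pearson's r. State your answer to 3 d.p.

r = (nΣuv − ΣuΣv) / √[(nΣu² − (Σu)²)(nΣv² − (Σv)²)]
Numerator: 8×6851 − 246×215 = 1918
Denominator: √[(64736 − 60516)(50312 − 46225)] = √[4220 × 4087] = 4152.9676
r = 1918 / 4152.9676 ≈ 0.462

0.462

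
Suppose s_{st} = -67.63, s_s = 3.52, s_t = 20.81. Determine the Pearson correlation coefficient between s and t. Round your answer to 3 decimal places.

-0.923

r = Cov(s,t) / (s_s · s_t) = -67.63 / (3.52 × 20.81)
  = -67.63 / 73.2512 ≈ -0.923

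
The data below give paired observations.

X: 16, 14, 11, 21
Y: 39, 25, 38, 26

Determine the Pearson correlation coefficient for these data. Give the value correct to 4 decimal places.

n = 4, ΣX = 62, ΣY = 128, ΣX² = 1014, ΣY² = 4266, ΣXY = 1938
nΣXY − ΣXΣY = 7752 − 7936 = -184
nΣX² − (ΣX)² = 4056 − 3844 = 212; nΣY² − (ΣY)² = 17064 − 16384 = 680
r = -184 / √(212 × 680) = -184 / 379.6841 ≈ -0.4846

-0.4846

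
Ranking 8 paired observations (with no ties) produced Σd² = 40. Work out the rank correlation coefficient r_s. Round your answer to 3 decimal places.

ρ = 1 − 6Σd² / [n(n²−1)] = 1 − 6×40 / (8×63)
  = 1 − 240/504 = 1 − 0.4762 ≈ 0.524

0.524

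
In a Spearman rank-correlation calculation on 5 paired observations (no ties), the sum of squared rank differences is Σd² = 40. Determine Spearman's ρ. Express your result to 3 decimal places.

ρ = 1 − 6Σd² / [n(n²−1)] = 1 − 6×40 / (5×24)
  = 1 − 240/120 = 1 − 2.0000 ≈ -1.000

-1.000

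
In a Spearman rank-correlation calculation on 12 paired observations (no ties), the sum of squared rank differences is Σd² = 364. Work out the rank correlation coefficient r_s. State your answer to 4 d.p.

ρ = 1 − 6Σd² / [n(n²−1)] = 1 − 6×364 / (12×143)
  = 1 − 2184/1716 = 1 − 1.27273 ≈ -0.2727

-0.2727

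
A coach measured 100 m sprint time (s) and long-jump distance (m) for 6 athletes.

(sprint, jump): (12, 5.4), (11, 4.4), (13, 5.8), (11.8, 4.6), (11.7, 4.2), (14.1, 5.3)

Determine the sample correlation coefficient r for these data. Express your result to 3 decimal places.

n = 6, Σx = 73.6, Σy = 29.7, Σx² = 908.94, Σy² = 149.05, Σxy = 366.75
nΣxy − ΣxΣy = 2200.5 − 2185.92 = 14.58
nΣx² − (Σx)² = 5453.64 − 5416.96 = 36.68; nΣy² − (Σy)² = 894.3 − 882.09 = 12.21
r = 14.58 / √(36.68 × 12.21) = 14.58 / 21.1628 ≈ 0.689

0.689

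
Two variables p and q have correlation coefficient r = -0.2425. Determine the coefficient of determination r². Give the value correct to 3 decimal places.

r² = (-0.2425)² = 0.059

0.059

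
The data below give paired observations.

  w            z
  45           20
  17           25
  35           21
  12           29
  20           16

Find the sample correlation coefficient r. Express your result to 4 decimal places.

-0.4973

n = 5, Σw = 129, Σz = 111, Σw² = 4083, Σz² = 2563, Σwz = 2728
nΣwz − ΣwΣz = 13640 − 14319 = -679
nΣw² − (Σw)² = 20415 − 16641 = 3774; nΣz² − (Σz)² = 12815 − 12321 = 494
r = -679 / √(3774 × 494) = -679 / 1365.4142 ≈ -0.4973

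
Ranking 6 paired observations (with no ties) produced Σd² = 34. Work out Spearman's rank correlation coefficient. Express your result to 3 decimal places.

ρ = 1 − 6Σd² / [n(n²−1)] = 1 − 6×34 / (6×35)
  = 1 − 204/210 = 1 − 0.9714 ≈ 0.029

0.029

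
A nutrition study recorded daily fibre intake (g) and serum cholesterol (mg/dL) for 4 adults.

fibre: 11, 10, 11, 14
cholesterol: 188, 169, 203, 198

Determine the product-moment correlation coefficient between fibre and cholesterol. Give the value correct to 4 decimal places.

0.5893

n = 4, Σx = 46, Σy = 758, Σx² = 538, Σy² = 144318, Σxy = 8763
nΣxy − ΣxΣy = 35052 − 34868 = 184
nΣx² − (Σx)² = 2152 − 2116 = 36; nΣy² − (Σy)² = 577272 − 574564 = 2708
r = 184 / √(36 × 2708) = 184 / 312.2307 ≈ 0.5893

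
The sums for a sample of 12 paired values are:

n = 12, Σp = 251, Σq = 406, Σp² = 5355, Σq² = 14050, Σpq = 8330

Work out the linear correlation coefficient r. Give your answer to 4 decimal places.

r = (nΣpq − ΣpΣq) / √[(nΣp² − (Σp)²)(nΣq² − (Σq)²)]
Numerator: 12×8330 − 251×406 = -1946
Denominator: √[(64260 − 63001)(168600 − 164836)] = √[1259 × 3764] = 2176.8960
r = -1946 / 2176.8960 ≈ -0.8939

-0.8939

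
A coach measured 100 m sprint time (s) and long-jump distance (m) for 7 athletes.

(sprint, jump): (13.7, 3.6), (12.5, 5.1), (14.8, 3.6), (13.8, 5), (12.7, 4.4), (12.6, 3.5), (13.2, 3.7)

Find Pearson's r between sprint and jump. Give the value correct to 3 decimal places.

n = 7, Σx = 93.3, Σy = 28.9, Σx² = 1247.71, Σy² = 122.23, Σxy = 384.17
nΣxy − ΣxΣy = 2689.19 − 2696.37 = -7.18
nΣx² − (Σx)² = 8733.97 − 8704.89 = 29.08; nΣy² − (Σy)² = 855.61 − 835.21 = 20.4
r = -7.18 / √(29.08 × 20.4) = -7.18 / 24.3564 ≈ -0.295

-0.295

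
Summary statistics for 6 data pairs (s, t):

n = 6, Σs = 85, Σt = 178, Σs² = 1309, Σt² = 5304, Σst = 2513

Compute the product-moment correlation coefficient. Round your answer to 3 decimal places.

r = (nΣst − ΣsΣt) / √[(nΣs² − (Σs)²)(nΣt² − (Σt)²)]
Numerator: 6×2513 − 85×178 = -52
Denominator: √[(7854 − 7225)(31824 − 31684)] = √[629 × 140] = 296.7491
r = -52 / 296.7491 ≈ -0.175

-0.175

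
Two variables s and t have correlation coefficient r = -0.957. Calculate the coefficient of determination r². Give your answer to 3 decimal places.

0.916

r² = (-0.957)² = 0.916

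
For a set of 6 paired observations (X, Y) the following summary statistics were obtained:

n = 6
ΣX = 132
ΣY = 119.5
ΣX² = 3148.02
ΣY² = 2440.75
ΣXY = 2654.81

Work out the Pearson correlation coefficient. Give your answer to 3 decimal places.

0.212

r = (nΣXY − ΣXΣY) / √[(nΣX² − (ΣX)²)(nΣY² − (ΣY)²)]
Numerator: 6×2654.81 − 132×119.5 = 154.86
Denominator: √[(18888.12 − 17424)(14644.5 − 14280.25)] = √[1464.12 × 364.25] = 730.2778
r = 154.86 / 730.2778 ≈ 0.212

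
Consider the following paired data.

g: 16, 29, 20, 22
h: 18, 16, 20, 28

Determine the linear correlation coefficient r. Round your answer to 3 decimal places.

-0.181

n = 4, Σg = 87, Σh = 82, Σg² = 1981, Σh² = 1764, Σgh = 1768
nΣgh − ΣgΣh = 7072 − 7134 = -62
nΣg² − (Σg)² = 7924 − 7569 = 355; nΣh² − (Σh)² = 7056 − 6724 = 332
r = -62 / √(355 × 332) = -62 / 343.3074 ≈ -0.181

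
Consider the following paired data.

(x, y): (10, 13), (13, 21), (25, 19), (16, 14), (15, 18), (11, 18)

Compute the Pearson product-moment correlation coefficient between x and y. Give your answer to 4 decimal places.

0.3023

n = 6, Σx = 90, Σy = 103, Σx² = 1496, Σy² = 1815, Σxy = 1570
nΣxy − ΣxΣy = 9420 − 9270 = 150
nΣx² − (Σx)² = 8976 − 8100 = 876; nΣy² − (Σy)² = 10890 − 10609 = 281
r = 150 / √(876 × 281) = 150 / 496.1411 ≈ 0.3023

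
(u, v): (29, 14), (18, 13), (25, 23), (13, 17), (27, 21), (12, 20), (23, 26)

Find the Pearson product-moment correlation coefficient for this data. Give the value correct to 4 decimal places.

n = 7, Σu = 147, Σv = 134, Σu² = 3361, Σv² = 2700, Σuv = 2841
nΣuv − ΣuΣv = 19887 − 19698 = 189
nΣu² − (Σu)² = 23527 − 21609 = 1918; nΣv² − (Σv)² = 18900 − 17956 = 944
r = 189 / √(1918 × 944) = 189 / 1345.5824 ≈ 0.1405

0.1405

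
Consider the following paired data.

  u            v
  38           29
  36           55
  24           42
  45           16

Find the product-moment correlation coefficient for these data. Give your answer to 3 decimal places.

-0.606

n = 4, Σu = 143, Σv = 142, Σu² = 5341, Σv² = 5886, Σuv = 4810
nΣuv − ΣuΣv = 19240 − 20306 = -1066
nΣu² − (Σu)² = 21364 − 20449 = 915; nΣv² − (Σv)² = 23544 − 20164 = 3380
r = -1066 / √(915 × 3380) = -1066 / 1758.6074 ≈ -0.606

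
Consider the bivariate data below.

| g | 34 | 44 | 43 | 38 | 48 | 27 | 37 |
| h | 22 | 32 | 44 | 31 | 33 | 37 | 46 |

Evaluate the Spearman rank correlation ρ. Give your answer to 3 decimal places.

0.000

Rank g: 2, 6, 5, 4, 7, 1, 3
Rank h: 1, 3, 6, 2, 4, 5, 7
d = rank(g) − rank(h): 1, 3, -1, 2, 3, -4, -4; Σd² = 56
ρ = 1 − 6Σd² / [n(n²−1)] = 1 − 6×56 / (7×48) = 1 − 336/336 ≈ 0.000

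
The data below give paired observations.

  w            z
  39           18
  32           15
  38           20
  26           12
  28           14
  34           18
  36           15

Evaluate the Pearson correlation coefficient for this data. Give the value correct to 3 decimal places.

n = 7, Σw = 233, Σz = 112, Σw² = 7901, Σz² = 1838, Σwz = 3798
nΣwz − ΣwΣz = 26586 − 26096 = 490
nΣw² − (Σw)² = 55307 − 54289 = 1018; nΣz² − (Σz)² = 12866 − 12544 = 322
r = 490 / √(1018 × 322) = 490 / 572.5347 ≈ 0.856

0.856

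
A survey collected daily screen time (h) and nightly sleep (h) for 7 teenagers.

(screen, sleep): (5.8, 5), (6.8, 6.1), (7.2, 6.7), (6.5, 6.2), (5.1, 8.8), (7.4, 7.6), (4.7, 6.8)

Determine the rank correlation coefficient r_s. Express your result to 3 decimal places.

Rank screen: 3, 5, 6, 4, 2, 7, 1
Rank sleep: 1, 2, 4, 3, 7, 6, 5
d = rank(screen) − rank(sleep): 2, 3, 2, 1, -5, 1, -4; Σd² = 60
ρ = 1 − 6Σd² / [n(n²−1)] = 1 − 6×60 / (7×48) = 1 − 360/336 ≈ -0.071

-0.071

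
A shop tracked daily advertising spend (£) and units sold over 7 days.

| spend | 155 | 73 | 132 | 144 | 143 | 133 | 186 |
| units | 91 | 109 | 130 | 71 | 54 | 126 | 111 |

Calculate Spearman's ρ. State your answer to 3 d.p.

Rank spend: 6, 1, 2, 5, 4, 3, 7
Rank units: 3, 4, 7, 2, 1, 6, 5
d = rank(spend) − rank(units): 3, -3, -5, 3, 3, -3, 2; Σd² = 74
ρ = 1 − 6Σd² / [n(n²−1)] = 1 − 6×74 / (7×48) = 1 − 444/336 ≈ -0.321

-0.321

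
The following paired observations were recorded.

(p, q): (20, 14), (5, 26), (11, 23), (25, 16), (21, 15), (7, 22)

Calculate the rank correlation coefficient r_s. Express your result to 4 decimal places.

Rank p: 4, 1, 3, 6, 5, 2
Rank q: 1, 6, 5, 3, 2, 4
d = rank(p) − rank(q): 3, -5, -2, 3, 3, -2; Σd² = 60
ρ = 1 − 6Σd² / [n(n²−1)] = 1 − 6×60 / (6×35) = 1 − 360/210 ≈ -0.7143

-0.7143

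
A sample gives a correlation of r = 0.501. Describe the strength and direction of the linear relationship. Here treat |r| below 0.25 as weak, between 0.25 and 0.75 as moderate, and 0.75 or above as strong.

r = 0.501 > 0 so the relationship is positive.
|r| = 0.501, which falls in the moderate range.

moderate positive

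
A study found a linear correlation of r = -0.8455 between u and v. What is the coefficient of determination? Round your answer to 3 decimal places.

r² = (-0.8455)² = 0.715

0.715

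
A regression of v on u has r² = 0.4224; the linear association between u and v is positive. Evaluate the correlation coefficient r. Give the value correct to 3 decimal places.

0.650

|r| = √0.4224 = 0.650
The association is positive, so r = 0.650.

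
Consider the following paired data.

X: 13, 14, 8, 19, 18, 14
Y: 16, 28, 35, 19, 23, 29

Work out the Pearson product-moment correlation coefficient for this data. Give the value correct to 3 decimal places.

n = 6, ΣX = 86, ΣY = 150, ΣX² = 1310, ΣY² = 3996, ΣXY = 2061
nΣXY − ΣXΣY = 12366 − 12900 = -534
nΣX² − (ΣX)² = 7860 − 7396 = 464; nΣY² − (ΣY)² = 23976 − 22500 = 1476
r = -534 / √(464 × 1476) = -534 / 827.5651 ≈ -0.645

-0.645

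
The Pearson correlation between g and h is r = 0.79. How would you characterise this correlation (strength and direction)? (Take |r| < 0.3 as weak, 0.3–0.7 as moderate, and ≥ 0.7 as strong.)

strong positive

r = 0.79 > 0 so the relationship is positive.
|r| = 0.79, which falls in the strong range.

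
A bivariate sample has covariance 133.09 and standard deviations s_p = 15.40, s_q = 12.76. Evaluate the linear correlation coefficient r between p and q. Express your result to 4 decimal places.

r = Cov(p,q) / (s_p · s_q) = 133.09 / (15.40 × 12.76)
  = 133.09 / 196.5040 ≈ 0.6773

0.6773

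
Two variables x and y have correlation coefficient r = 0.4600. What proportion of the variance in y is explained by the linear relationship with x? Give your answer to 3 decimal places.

r² = (0.4600)² = 0.212

0.212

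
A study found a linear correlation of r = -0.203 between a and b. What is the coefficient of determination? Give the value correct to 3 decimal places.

0.041

r² = (-0.203)² = 0.041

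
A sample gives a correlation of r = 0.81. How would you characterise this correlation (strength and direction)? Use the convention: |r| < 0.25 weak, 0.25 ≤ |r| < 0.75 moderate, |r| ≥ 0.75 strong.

strong positive

r = 0.81 > 0 so the relationship is positive.
|r| = 0.81, which falls in the strong range.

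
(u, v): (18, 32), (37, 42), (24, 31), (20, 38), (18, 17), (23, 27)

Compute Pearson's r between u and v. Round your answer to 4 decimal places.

n = 6, Σu = 140, Σv = 187, Σu² = 3522, Σv² = 6211, Σuv = 4561
nΣuv − ΣuΣv = 27366 − 26180 = 1186
nΣu² − (Σu)² = 21132 − 19600 = 1532; nΣv² − (Σv)² = 37266 − 34969 = 2297
r = 1186 / √(1532 × 2297) = 1186 / 1875.9009 ≈ 0.6322

0.6322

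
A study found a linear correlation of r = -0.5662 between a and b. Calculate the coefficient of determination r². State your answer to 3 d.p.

r² = (-0.5662)² = 0.321

0.321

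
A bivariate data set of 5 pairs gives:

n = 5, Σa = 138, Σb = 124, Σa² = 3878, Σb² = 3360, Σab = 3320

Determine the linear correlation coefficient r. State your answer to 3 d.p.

r = (nΣab − ΣaΣb) / √[(nΣa² − (Σa)²)(nΣb² − (Σb)²)]
Numerator: 5×3320 − 138×124 = -512
Denominator: √[(19390 − 19044)(16800 − 15376)] = √[346 × 1424] = 701.9288
r = -512 / 701.9288 ≈ -0.729

-0.729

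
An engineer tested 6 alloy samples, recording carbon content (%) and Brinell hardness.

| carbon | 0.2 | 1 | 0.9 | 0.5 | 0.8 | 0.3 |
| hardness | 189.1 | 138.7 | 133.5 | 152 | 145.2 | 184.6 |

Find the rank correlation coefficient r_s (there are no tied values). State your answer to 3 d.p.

-0.943

Rank carbon: 1, 6, 5, 3, 4, 2
Rank hardness: 6, 2, 1, 4, 3, 5
d = rank(carbon) − rank(hardness): -5, 4, 4, -1, 1, -3; Σd² = 68
ρ = 1 − 6Σd² / [n(n²−1)] = 1 − 6×68 / (6×35) = 1 − 408/210 ≈ -0.943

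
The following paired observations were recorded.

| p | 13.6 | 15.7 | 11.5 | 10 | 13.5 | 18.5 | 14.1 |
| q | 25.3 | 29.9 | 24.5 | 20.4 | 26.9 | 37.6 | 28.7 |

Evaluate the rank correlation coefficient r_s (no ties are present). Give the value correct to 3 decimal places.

Rank p: 4, 6, 2, 1, 3, 7, 5
Rank q: 3, 6, 2, 1, 4, 7, 5
d = rank(p) − rank(q): 1, 0, 0, 0, -1, 0, 0; Σd² = 2
ρ = 1 − 6Σd² / [n(n²−1)] = 1 − 6×2 / (7×48) = 1 − 12/336 ≈ 0.964

0.964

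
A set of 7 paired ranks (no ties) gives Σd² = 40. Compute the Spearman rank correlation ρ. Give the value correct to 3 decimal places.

0.286

ρ = 1 − 6Σd² / [n(n²−1)] = 1 − 6×40 / (7×48)
  = 1 − 240/336 = 1 − 0.7143 ≈ 0.286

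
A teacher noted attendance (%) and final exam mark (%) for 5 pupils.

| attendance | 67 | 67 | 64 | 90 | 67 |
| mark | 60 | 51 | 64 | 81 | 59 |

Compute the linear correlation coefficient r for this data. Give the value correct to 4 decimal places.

0.8641

n = 5, Σx = 355, Σy = 315, Σx² = 25663, Σy² = 20339, Σxy = 22776
nΣxy − ΣxΣy = 113880 − 111825 = 2055
nΣx² − (Σx)² = 128315 − 126025 = 2290; nΣy² − (Σy)² = 101695 − 99225 = 2470
r = 2055 / √(2290 × 2470) = 2055 / 2378.2977 ≈ 0.8641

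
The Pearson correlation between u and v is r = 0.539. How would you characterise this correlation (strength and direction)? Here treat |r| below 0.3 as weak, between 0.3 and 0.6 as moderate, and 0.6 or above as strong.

r = 0.539 > 0 so the relationship is positive.
|r| = 0.539, which falls in the moderate range.

moderate positive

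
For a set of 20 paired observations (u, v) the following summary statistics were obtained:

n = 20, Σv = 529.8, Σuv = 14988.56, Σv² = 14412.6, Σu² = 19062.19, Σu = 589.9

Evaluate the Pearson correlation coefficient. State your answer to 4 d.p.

-0.8043

r = (nΣuv − ΣuΣv) / √[(nΣu² − (Σu)²)(nΣv² − (Σv)²)]
Numerator: 20×14988.56 − 589.9×529.8 = -12757.82
Denominator: √[(381243.8 − 347982.01)(288252 − 280688.04)] = √[33261.79 × 7563.96] = 15861.6156
r = -12757.82 / 15861.6156 ≈ -0.8043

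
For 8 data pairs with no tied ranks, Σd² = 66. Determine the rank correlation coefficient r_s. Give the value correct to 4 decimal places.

ρ = 1 − 6Σd² / [n(n²−1)] = 1 − 6×66 / (8×63)
  = 1 − 396/504 = 1 − 0.78571 ≈ 0.2143

0.2143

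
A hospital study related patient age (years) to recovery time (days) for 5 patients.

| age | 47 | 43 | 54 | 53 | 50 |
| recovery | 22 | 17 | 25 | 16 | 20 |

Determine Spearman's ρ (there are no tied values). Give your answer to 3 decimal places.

0.300

Rank age: 2, 1, 5, 4, 3
Rank recovery: 4, 2, 5, 1, 3
d = rank(age) − rank(recovery): -2, -1, 0, 3, 0; Σd² = 14
ρ = 1 − 6Σd² / [n(n²−1)] = 1 − 6×14 / (5×24) = 1 − 84/120 ≈ 0.300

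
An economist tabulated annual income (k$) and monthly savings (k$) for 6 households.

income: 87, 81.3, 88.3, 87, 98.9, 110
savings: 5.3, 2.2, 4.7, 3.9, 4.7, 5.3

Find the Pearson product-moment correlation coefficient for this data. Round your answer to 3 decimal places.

0.630

n = 6, Σx = 552.5, Σy = 26.1, Σx² = 51425.79, Σy² = 120.41, Σxy = 2442.1
nΣxy − ΣxΣy = 14652.6 − 14420.25 = 232.35
nΣx² − (Σx)² = 308554.74 − 305256.25 = 3298.49; nΣy² − (Σy)² = 722.46 − 681.21 = 41.25
r = 232.35 / √(3298.49 × 41.25) = 232.35 / 368.8668 ≈ 0.630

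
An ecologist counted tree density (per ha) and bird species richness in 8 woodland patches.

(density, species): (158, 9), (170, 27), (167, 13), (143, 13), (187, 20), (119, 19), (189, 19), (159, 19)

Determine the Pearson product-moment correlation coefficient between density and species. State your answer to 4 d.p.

0.2318

n = 8, Σx = 1292, Σy = 139, Σx² = 212334, Σy² = 2631, Σxy = 22655
nΣxy − ΣxΣy = 181240 − 179588 = 1652
nΣx² − (Σx)² = 1698672 − 1669264 = 29408; nΣy² − (Σy)² = 21048 − 19321 = 1727
r = 1652 / √(29408 × 1727) = 1652 / 7126.5431 ≈ 0.2318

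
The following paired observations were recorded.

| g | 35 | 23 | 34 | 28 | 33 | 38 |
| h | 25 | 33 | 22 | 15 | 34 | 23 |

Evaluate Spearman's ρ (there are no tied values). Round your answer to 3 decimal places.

-0.143

Rank g: 5, 1, 4, 2, 3, 6
Rank h: 4, 5, 2, 1, 6, 3
d = rank(g) − rank(h): 1, -4, 2, 1, -3, 3; Σd² = 40
ρ = 1 − 6Σd² / [n(n²−1)] = 1 − 6×40 / (6×35) = 1 − 240/210 ≈ -0.143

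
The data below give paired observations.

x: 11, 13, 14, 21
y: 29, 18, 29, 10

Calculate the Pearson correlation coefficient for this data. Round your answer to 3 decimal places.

n = 4, Σx = 59, Σy = 86, Σx² = 927, Σy² = 2106, Σxy = 1169
nΣxy − ΣxΣy = 4676 − 5074 = -398
nΣx² − (Σx)² = 3708 − 3481 = 227; nΣy² − (Σy)² = 8424 − 7396 = 1028
r = -398 / √(227 × 1028) = -398 / 483.0694 ≈ -0.824

-0.824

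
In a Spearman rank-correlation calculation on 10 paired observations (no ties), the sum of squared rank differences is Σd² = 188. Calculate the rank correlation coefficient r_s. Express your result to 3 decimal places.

-0.139

ρ = 1 − 6Σd² / [n(n²−1)] = 1 − 6×188 / (10×99)
  = 1 − 1128/990 = 1 − 1.1394 ≈ -0.139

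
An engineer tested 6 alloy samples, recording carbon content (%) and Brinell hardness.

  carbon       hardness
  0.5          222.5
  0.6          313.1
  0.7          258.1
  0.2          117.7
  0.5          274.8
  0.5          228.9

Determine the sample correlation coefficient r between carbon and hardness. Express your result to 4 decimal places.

0.8548

n = 6, Σx = 3, Σy = 1415.1, Σx² = 1.64, Σy² = 355917.01, Σxy = 755.17
nΣxy − ΣxΣy = 4531.02 − 4245.3 = 285.72
nΣx² − (Σx)² = 9.84 − 9 = 0.84; nΣy² − (Σy)² = 2135502.06 − 2002508.01 = 132994.05
r = 285.72 / √(0.84 × 132994.05) = 285.72 / 334.2379 ≈ 0.8548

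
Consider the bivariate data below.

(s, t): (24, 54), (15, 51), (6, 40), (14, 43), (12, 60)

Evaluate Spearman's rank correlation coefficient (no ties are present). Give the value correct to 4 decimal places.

Rank s: 5, 4, 1, 3, 2
Rank t: 4, 3, 1, 2, 5
d = rank(s) − rank(t): 1, 1, 0, 1, -3; Σd² = 12
ρ = 1 − 6Σd² / [n(n²−1)] = 1 − 6×12 / (5×24) = 1 − 72/120 ≈ 0.4000

0.4000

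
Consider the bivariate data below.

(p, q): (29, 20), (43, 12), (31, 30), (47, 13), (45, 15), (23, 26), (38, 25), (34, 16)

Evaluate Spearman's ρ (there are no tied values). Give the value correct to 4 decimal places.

Rank p: 2, 6, 3, 8, 7, 1, 5, 4
Rank q: 5, 1, 8, 2, 3, 7, 6, 4
d = rank(p) − rank(q): -3, 5, -5, 6, 4, -6, -1, 0; Σd² = 148
ρ = 1 − 6Σd² / [n(n²−1)] = 1 − 6×148 / (8×63) = 1 − 888/504 ≈ -0.7619

-0.7619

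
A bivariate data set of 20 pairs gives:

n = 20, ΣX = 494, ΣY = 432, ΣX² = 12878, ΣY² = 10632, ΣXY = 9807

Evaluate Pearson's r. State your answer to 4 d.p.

r = (nΣXY − ΣXΣY) / √[(nΣX² − (ΣX)²)(nΣY² − (ΣY)²)]
Numerator: 20×9807 − 494×432 = -17268
Denominator: √[(257560 − 244036)(212640 − 186624)] = √[13524 × 26016] = 18757.4088
r = -17268 / 18757.4088 ≈ -0.9206

-0.9206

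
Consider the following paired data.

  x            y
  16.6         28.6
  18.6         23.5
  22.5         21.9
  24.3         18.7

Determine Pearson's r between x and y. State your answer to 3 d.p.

-0.946

n = 4, Σx = 82, Σy = 92.7, Σx² = 1718.26, Σy² = 2199.51, Σxy = 1859.02
nΣxy − ΣxΣy = 7436.08 − 7601.4 = -165.32
nΣx² − (Σx)² = 6873.04 − 6724 = 149.04; nΣy² − (Σy)² = 8798.04 − 8593.29 = 204.75
r = -165.32 / √(149.04 × 204.75) = -165.32 / 174.6881 ≈ -0.946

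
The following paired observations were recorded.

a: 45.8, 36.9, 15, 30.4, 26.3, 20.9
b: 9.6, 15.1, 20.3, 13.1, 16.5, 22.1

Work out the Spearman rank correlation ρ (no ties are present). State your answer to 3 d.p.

Rank a: 6, 5, 1, 4, 3, 2
Rank b: 1, 3, 5, 2, 4, 6
d = rank(a) − rank(b): 5, 2, -4, 2, -1, -4; Σd² = 66
ρ = 1 − 6Σd² / [n(n²−1)] = 1 − 6×66 / (6×35) = 1 − 396/210 ≈ -0.886

-0.886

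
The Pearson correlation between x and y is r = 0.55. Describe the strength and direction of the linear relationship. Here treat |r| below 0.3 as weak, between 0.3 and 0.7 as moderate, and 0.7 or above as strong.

moderate positive

r = 0.55 > 0 so the relationship is positive.
|r| = 0.55, which falls in the moderate range.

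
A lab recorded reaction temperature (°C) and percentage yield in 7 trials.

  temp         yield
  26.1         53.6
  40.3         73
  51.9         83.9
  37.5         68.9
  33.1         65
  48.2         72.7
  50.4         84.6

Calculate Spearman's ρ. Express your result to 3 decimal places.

0.929

Rank temp: 1, 4, 7, 3, 2, 5, 6
Rank yield: 1, 5, 6, 3, 2, 4, 7
d = rank(temp) − rank(yield): 0, -1, 1, 0, 0, 1, -1; Σd² = 4
ρ = 1 − 6Σd² / [n(n²−1)] = 1 − 6×4 / (7×48) = 1 − 24/336 ≈ 0.929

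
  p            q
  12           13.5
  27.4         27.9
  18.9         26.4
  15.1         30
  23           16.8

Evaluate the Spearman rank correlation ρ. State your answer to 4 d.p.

0.3000

Rank p: 1, 5, 3, 2, 4
Rank q: 1, 4, 3, 5, 2
d = rank(p) − rank(q): 0, 1, 0, -3, 2; Σd² = 14
ρ = 1 − 6Σd² / [n(n²−1)] = 1 − 6×14 / (5×24) = 1 − 84/120 ≈ 0.3000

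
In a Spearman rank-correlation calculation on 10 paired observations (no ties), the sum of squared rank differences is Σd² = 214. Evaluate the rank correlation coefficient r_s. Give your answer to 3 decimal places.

ρ = 1 − 6Σd² / [n(n²−1)] = 1 − 6×214 / (10×99)
  = 1 − 1284/990 = 1 − 1.2970 ≈ -0.297

-0.297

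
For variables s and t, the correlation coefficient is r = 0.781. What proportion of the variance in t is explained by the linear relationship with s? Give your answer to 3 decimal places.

0.610

r² = (0.781)² = 0.610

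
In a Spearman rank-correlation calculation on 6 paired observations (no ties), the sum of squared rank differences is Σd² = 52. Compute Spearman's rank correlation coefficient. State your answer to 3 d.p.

ρ = 1 − 6Σd² / [n(n²−1)] = 1 − 6×52 / (6×35)
  = 1 − 312/210 = 1 − 1.4857 ≈ -0.486

-0.486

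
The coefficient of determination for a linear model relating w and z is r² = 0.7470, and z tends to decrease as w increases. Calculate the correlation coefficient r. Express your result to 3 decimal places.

|r| = √0.7470 = 0.864
The association is negative, so r = −0.864.

-0.864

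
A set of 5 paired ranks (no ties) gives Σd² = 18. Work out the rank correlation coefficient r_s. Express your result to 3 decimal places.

0.100

ρ = 1 − 6Σd² / [n(n²−1)] = 1 − 6×18 / (5×24)
  = 1 − 108/120 = 1 − 0.9000 ≈ 0.100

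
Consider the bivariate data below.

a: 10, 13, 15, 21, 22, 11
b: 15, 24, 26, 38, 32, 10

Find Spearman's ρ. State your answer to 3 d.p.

Rank a: 1, 3, 4, 5, 6, 2
Rank b: 2, 3, 4, 6, 5, 1
d = rank(a) − rank(b): -1, 0, 0, -1, 1, 1; Σd² = 4
ρ = 1 − 6Σd² / [n(n²−1)] = 1 − 6×4 / (6×35) = 1 − 24/210 ≈ 0.886

0.886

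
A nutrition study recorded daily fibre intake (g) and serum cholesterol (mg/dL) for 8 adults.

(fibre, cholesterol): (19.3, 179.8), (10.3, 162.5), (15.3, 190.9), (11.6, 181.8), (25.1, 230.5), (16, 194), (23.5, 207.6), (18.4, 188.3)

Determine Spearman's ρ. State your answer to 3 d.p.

Rank fibre: 6, 1, 3, 2, 8, 4, 7, 5
Rank cholesterol: 2, 1, 5, 3, 8, 6, 7, 4
d = rank(fibre) − rank(cholesterol): 4, 0, -2, -1, 0, -2, 0, 1; Σd² = 26
ρ = 1 − 6Σd² / [n(n²−1)] = 1 − 6×26 / (8×63) = 1 − 156/504 ≈ 0.690

0.690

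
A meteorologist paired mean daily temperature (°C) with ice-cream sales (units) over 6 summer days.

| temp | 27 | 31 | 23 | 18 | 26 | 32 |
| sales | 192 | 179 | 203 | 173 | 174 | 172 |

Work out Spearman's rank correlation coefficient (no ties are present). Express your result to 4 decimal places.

Rank temp: 4, 5, 2, 1, 3, 6
Rank sales: 5, 4, 6, 2, 3, 1
d = rank(temp) − rank(sales): -1, 1, -4, -1, 0, 5; Σd² = 44
ρ = 1 − 6Σd² / [n(n²−1)] = 1 − 6×44 / (6×35) = 1 − 264/210 ≈ -0.2571

-0.2571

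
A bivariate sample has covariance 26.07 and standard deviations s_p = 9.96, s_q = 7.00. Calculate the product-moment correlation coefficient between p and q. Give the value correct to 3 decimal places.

r = Cov(p,q) / (s_p · s_q) = 26.07 / (9.96 × 7.00)
  = 26.07 / 69.7200 ≈ 0.374

0.374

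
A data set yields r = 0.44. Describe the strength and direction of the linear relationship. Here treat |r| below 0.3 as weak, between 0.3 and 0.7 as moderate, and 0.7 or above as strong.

moderate positive

r = 0.44 > 0 so the relationship is positive.
|r| = 0.44, which falls in the moderate range.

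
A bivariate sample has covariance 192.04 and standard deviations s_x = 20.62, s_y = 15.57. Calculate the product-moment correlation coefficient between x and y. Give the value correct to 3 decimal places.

0.598

r = Cov(x,y) / (s_x · s_y) = 192.04 / (20.62 × 15.57)
  = 192.04 / 321.0534 ≈ 0.598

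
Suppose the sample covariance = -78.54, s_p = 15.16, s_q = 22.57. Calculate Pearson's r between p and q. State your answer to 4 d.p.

r = Cov(p,q) / (s_p · s_q) = -78.54 / (15.16 × 22.57)
  = -78.54 / 342.1612 ≈ -0.2295

-0.2295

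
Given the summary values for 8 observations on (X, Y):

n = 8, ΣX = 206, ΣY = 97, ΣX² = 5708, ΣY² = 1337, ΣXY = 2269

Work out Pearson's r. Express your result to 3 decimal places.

-0.898

r = (nΣXY − ΣXΣY) / √[(nΣX² − (ΣX)²)(nΣY² − (ΣY)²)]
Numerator: 8×2269 − 206×97 = -1830
Denominator: √[(45664 − 42436)(10696 − 9409)] = √[3228 × 1287] = 2038.2434
r = -1830 / 2038.2434 ≈ -0.898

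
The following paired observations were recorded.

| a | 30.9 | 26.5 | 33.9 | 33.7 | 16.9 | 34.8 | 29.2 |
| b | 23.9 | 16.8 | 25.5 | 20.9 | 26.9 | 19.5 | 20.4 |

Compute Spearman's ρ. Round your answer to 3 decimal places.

Rank a: 4, 2, 6, 5, 1, 7, 3
Rank b: 5, 1, 6, 4, 7, 2, 3
d = rank(a) − rank(b): -1, 1, 0, 1, -6, 5, 0; Σd² = 64
ρ = 1 − 6Σd² / [n(n²−1)] = 1 − 6×64 / (7×48) = 1 − 384/336 ≈ -0.143

-0.143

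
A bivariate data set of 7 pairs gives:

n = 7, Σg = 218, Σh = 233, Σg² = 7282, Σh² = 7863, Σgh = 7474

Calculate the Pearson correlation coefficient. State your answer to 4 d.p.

0.9462

r = (nΣgh − ΣgΣh) / √[(nΣg² − (Σg)²)(nΣh² − (Σh)²)]
Numerator: 7×7474 − 218×233 = 1524
Denominator: √[(50974 − 47524)(55041 − 54289)] = √[3450 × 752] = 1610.7141
r = 1524 / 1610.7141 ≈ 0.9462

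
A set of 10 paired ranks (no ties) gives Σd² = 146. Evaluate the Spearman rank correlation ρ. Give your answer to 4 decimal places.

0.1152

ρ = 1 − 6Σd² / [n(n²−1)] = 1 − 6×146 / (10×99)
  = 1 − 876/990 = 1 − 0.88485 ≈ 0.1152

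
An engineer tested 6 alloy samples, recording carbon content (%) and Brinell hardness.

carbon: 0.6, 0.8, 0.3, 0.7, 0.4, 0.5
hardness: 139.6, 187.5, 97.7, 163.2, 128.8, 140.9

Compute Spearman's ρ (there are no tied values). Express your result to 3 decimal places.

Rank carbon: 4, 6, 1, 5, 2, 3
Rank hardness: 3, 6, 1, 5, 2, 4
d = rank(carbon) − rank(hardness): 1, 0, 0, 0, 0, -1; Σd² = 2
ρ = 1 − 6Σd² / [n(n²−1)] = 1 − 6×2 / (6×35) = 1 − 12/210 ≈ 0.943

0.943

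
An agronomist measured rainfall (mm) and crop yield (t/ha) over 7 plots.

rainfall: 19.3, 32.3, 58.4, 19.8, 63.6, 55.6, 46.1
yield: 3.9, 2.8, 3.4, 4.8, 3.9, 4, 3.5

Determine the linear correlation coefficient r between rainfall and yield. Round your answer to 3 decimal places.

-0.258

n = 7, Σx = 295.1, Σy = 26.3, Σx² = 14479.91, Σy² = 101.11, Σxy = 1091.1
nΣxy − ΣxΣy = 7637.7 − 7761.13 = -123.43
nΣx² − (Σx)² = 101359.37 − 87084.01 = 14275.36; nΣy² − (Σy)² = 707.77 − 691.69 = 16.08
r = -123.43 / √(14275.36 × 16.08) = -123.43 / 479.1115 ≈ -0.258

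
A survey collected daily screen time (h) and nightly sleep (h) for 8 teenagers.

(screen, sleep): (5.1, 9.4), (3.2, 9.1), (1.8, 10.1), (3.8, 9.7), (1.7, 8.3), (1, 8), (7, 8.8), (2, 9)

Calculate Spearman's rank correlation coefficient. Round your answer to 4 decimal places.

Rank screen: 7, 5, 3, 6, 2, 1, 8, 4
Rank sleep: 6, 5, 8, 7, 2, 1, 3, 4
d = rank(screen) − rank(sleep): 1, 0, -5, -1, 0, 0, 5, 0; Σd² = 52
ρ = 1 − 6Σd² / [n(n²−1)] = 1 − 6×52 / (8×63) = 1 − 312/504 ≈ 0.3810

0.3810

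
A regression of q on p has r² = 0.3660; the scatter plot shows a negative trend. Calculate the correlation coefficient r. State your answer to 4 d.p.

|r| = √0.3660 = 0.6050
The association is negative, so r = −0.6050.

-0.6050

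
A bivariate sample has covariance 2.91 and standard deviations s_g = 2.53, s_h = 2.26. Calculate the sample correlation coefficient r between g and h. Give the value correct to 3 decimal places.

0.509

r = Cov(g,h) / (s_g · s_h) = 2.91 / (2.53 × 2.26)
  = 2.91 / 5.7178 ≈ 0.509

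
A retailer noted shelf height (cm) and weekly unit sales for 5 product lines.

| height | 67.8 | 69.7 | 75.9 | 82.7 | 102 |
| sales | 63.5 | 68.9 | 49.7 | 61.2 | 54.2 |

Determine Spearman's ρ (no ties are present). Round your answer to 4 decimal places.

-0.6000

Rank height: 1, 2, 3, 4, 5
Rank sales: 4, 5, 1, 3, 2
d = rank(height) − rank(sales): -3, -3, 2, 1, 3; Σd² = 32
ρ = 1 − 6Σd² / [n(n²−1)] = 1 − 6×32 / (5×24) = 1 − 192/120 ≈ -0.6000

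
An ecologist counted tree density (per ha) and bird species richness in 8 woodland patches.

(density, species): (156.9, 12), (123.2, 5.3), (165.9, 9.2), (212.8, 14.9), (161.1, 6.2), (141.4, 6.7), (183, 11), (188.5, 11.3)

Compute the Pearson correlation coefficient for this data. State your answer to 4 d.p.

n = 8, Σx = 1332.8, Σy = 76.6, Σx² = 227570.92, Σy² = 810.76, Σxy = 13322.01
nΣxy − ΣxΣy = 106576.08 − 102092.48 = 4483.6
nΣx² − (Σx)² = 1820567.36 − 1776355.84 = 44211.52; nΣy² − (Σy)² = 6486.08 − 5867.56 = 618.52
r = 4483.6 / √(44211.52 × 618.52) = 4483.6 / 5229.3125 ≈ 0.8574

0.8574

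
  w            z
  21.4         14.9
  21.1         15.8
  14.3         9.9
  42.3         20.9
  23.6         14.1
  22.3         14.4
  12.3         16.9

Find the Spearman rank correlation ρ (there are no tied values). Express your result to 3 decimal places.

Rank w: 4, 3, 2, 7, 6, 5, 1
Rank z: 4, 5, 1, 7, 2, 3, 6
d = rank(w) − rank(z): 0, -2, 1, 0, 4, 2, -5; Σd² = 50
ρ = 1 − 6Σd² / [n(n²−1)] = 1 − 6×50 / (7×48) = 1 − 300/336 ≈ 0.107

0.107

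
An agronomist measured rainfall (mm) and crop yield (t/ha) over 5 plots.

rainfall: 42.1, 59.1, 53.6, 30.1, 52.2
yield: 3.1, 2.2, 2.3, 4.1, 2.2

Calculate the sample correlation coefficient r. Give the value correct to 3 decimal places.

n = 5, Σx = 237.1, Σy = 13.9, Σx² = 11769.03, Σy² = 41.39, Σxy = 622.06
nΣxy − ΣxΣy = 3110.3 − 3295.69 = -185.39
nΣx² − (Σx)² = 58845.15 − 56216.41 = 2628.74; nΣy² − (Σy)² = 206.95 − 193.21 = 13.74
r = -185.39 / √(2628.74 × 13.74) = -185.39 / 190.0497 ≈ -0.975

-0.975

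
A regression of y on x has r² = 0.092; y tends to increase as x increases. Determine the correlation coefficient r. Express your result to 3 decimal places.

|r| = √0.092 = 0.303
The association is positive, so r = 0.303.

0.303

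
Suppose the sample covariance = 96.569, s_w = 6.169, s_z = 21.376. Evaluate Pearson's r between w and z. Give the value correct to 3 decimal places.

0.732

r = Cov(w,z) / (s_w · s_z) = 96.569 / (6.169 × 21.376)
  = 96.569 / 131.8685 ≈ 0.732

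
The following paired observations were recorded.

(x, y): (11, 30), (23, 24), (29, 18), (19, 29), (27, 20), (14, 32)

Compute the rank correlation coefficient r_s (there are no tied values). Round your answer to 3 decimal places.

Rank x: 1, 4, 6, 3, 5, 2
Rank y: 5, 3, 1, 4, 2, 6
d = rank(x) − rank(y): -4, 1, 5, -1, 3, -4; Σd² = 68
ρ = 1 − 6Σd² / [n(n²−1)] = 1 − 6×68 / (6×35) = 1 − 408/210 ≈ -0.943

-0.943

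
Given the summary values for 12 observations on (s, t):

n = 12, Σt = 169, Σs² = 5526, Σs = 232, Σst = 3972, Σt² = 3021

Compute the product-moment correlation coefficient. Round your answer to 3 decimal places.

r = (nΣst − ΣsΣt) / √[(nΣs² − (Σs)²)(nΣt² − (Σt)²)]
Numerator: 12×3972 − 232×169 = 8456
Denominator: √[(66312 − 53824)(36252 − 28561)] = √[12488 × 7691] = 9800.2657
r = 8456 / 9800.2657 ≈ 0.863

0.863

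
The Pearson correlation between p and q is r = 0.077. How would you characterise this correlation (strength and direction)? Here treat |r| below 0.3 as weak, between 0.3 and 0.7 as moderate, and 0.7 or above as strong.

weak positive

r = 0.077 > 0 so the relationship is positive.
|r| = 0.077, which falls in the weak range.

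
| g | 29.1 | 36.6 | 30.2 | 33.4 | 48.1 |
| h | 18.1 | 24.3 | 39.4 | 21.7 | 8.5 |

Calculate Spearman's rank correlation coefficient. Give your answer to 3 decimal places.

Rank g: 1, 4, 2, 3, 5
Rank h: 2, 4, 5, 3, 1
d = rank(g) − rank(h): -1, 0, -3, 0, 4; Σd² = 26
ρ = 1 − 6Σd² / [n(n²−1)] = 1 − 6×26 / (5×24) = 1 − 156/120 ≈ -0.300

-0.300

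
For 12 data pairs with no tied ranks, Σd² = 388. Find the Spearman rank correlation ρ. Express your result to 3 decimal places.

ρ = 1 − 6Σd² / [n(n²−1)] = 1 − 6×388 / (12×143)
  = 1 − 2328/1716 = 1 − 1.3566 ≈ -0.357

-0.357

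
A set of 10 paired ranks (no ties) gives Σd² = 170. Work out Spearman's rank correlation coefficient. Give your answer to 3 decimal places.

-0.030

ρ = 1 − 6Σd² / [n(n²−1)] = 1 − 6×170 / (10×99)
  = 1 − 1020/990 = 1 − 1.0303 ≈ -0.030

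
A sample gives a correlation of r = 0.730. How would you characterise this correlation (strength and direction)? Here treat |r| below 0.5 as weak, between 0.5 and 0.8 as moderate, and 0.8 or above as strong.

moderate positive

r = 0.730 > 0 so the relationship is positive.
|r| = 0.730, which falls in the moderate range.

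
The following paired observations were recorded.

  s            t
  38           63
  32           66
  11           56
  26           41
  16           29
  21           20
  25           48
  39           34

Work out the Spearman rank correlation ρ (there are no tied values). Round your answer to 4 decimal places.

Rank s: 7, 6, 1, 5, 2, 3, 4, 8
Rank t: 7, 8, 6, 4, 2, 1, 5, 3
d = rank(s) − rank(t): 0, -2, -5, 1, 0, 2, -1, 5; Σd² = 60
ρ = 1 − 6Σd² / [n(n²−1)] = 1 − 6×60 / (8×63) = 1 − 360/504 ≈ 0.2857

0.2857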